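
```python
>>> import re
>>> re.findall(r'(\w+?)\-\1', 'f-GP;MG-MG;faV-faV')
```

After group 1 captures some text, `\1` only succeeds where that same text appears again.
One capturing group, so `findall` returns just the captured substring from each match — 2 in all.

['MG', 'faV']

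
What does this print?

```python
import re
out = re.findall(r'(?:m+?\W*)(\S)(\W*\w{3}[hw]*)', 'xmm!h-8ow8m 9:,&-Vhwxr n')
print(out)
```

Pattern: one or more of a literal 'm' (lazy), then zero or more of a non-word character (non-capturing group); then a non-whitespace character (captured); then zero or more of a non-word character, then exactly 3 of a word character, then zero or more of one of [hw] (captured).
Walking the string: at [1:9] match 'mm!h-8ow', groups = ('h', '-8ow'); at [10:20] match 'm 9:,&-Vhw', groups = ('9', ':,&-Vhw').
Multiple groups make `findall` return tuples — one 2-tuple for each match.

[('h', '-8ow'), ('9', ':,&-Vhw')]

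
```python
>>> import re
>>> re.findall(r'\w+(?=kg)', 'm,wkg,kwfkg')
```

['w', 'kwf']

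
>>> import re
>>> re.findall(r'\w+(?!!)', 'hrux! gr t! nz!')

['hru', 'gr', 'n']

A negative assertion filters positions out without eating any characters.
Walking the string: at [0:3] → 'hru'; at [6:8] → 'gr'; at [12:13] → 'n'.
`findall` yields the raw match text (3 of them) because the pattern has no groups.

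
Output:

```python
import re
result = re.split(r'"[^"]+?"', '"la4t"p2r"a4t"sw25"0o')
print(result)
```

['', 'p2r', 'sw25"0o']

Matches to split on: at [0:6] → '"la4t"'; at [9:14] → '"a4t"'.
The string is cut at each match, leaving 3 pieces.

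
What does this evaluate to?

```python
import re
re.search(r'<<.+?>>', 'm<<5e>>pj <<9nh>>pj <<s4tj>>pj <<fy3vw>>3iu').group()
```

The match spans [1:7] → '<<5e>>'.

'<<5e>>'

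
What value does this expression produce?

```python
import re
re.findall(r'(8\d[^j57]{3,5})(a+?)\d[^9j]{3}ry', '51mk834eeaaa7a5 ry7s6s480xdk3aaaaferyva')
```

Pattern: the literal '8', then a digit, then 3 to 5 of any character except [j57] (captured); then one or more of a literal 'a' (lazy) (captured); then a digit, then exactly 3 of any character except [9j], then the literal 'ry'.
With 2 capturing groups, `findall` returns a 2-tuple per match.

[('834eeaa', 'a')]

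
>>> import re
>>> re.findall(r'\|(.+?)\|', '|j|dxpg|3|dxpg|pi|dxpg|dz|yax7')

['j', '3', 'pi', 'dz']

Scanning left to right: at [0:3] match '|j|', group 1 = 'j'; at [7:10] match '|3|', group 1 = '3'; at [14:18] match '|pi|', group 1 = 'pi'; at [22:26] match '|dz|', group 1 = 'dz'.
With a single group, `findall` returns only what that group captured — 4 items.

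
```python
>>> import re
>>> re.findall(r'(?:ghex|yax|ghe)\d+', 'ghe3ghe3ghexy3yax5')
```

Walking the string: at [0:4] → 'ghe3'; at [4:8] → 'ghe3'; at [14:18] → 'yax5'.
No capturing groups, so `findall` returns the 3 full match strings.

['ghe3', 'ghe3', 'yax5']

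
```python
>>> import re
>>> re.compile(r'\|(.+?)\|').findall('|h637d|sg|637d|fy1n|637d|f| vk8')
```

['h637d', '637d', '637d']

Lazy quantifiers expand one character at a time until the remainder of the pattern can match.
With a single group, `findall` returns only what that group captured — 3 items.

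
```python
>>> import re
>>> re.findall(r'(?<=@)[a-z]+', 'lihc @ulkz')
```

['ulkz']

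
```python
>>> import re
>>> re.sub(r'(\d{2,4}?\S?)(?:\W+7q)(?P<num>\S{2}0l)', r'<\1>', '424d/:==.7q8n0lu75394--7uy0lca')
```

The pattern matches 2 to 4 of a digit (lazy), then optionally a non-whitespace character (captured); then one or more of a non-word character, then the literal '7q' (non-capturing group); then exactly 2 of a non-whitespace character, then the literal '0l' (captured as 'num').
Matches: at [0:15] → '424d/:==.7q8n0l'.
The replacement refers to a captured group, so each match is rewritten using its own captured text.

'<424d>u75394--7uy0lca'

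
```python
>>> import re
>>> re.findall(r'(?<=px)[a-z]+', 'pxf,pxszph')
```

The `(?=…)`/`(?<=…)` assertion just peeks at neighbouring text; it doesn't advance the match position.
Walking the string: at [2:3] → 'f'; at [6:10] → 'szph'.
With no groups in the pattern, `findall` gives back each whole match — 2 here.

['f', 'szph']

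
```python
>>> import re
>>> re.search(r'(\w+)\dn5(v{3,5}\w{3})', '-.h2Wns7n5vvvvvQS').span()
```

(2, 17)

This matches one or more of a word character (captured); then a digit, then the literal 'n5'; then 3 to 5 of the literal 'v', then exactly 3 of a word character (captured).
`re.search` scans for the first position where the pattern succeeds.
The match spans [2:17] → 'h2Wns7n5vvvvvQS'.
Captured: group 1 = 'h2Wns', group 2 = 'vvvvvQS'.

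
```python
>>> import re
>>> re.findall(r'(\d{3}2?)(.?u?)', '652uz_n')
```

[('652', 'u')]

`findall` packs the 2 group values into a tuple for every match.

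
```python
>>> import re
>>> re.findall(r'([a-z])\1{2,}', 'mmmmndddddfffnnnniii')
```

['m', 'd', 'f', 'n', 'i']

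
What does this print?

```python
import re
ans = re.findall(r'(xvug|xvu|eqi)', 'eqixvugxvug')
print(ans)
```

Alternation tries branches left to right and keeps the first one that lets the overall match succeed at that position.
Matches: at [0:3] match 'eqi', group 1 = 'eqi'; at [3:7] match 'xvug', group 1 = 'xvug'; at [7:11] match 'xvug', group 1 = 'xvug'.
With a single group, `findall` returns only what that group captured — 3 items.

['eqi', 'xvug', 'xvug']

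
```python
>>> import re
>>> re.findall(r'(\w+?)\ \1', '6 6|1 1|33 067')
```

The backreference `\1` re-matches whatever the first group consumed, character for character.
`findall` collects group 1 from each match (2 total).

['6', '1']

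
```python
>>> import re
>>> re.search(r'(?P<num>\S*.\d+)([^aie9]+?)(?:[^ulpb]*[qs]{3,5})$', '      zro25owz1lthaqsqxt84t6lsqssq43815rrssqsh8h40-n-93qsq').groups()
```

('zro25owz1lthaqsqxt84t6lsqssq43815rrssqsh8h40-n-9', '3')

The match spans [6:58] → 'zro25owz1lthaqsqxt84t6lsqssq43815rrssqsh8h40-n-93qsq'.
Captured: group 1 = 'zro25owz1lthaqsqxt84t6lsqssq43815rrssqsh8h40-n-9', group 2 = '3'.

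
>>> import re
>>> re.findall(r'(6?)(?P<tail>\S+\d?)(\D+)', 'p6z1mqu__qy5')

[('', 'p6z1mqu__q', 'y')]

This matches optionally a literal '6' (captured); then one or more of a non-whitespace character, then optionally a digit (captured as 'tail'); then one or more of a non-digit (captured).
Scanning left to right: at [0:11] match 'p6z1mqu__qy', groups = ('', 'p6z1mqu__q', 'y').
Multiple groups make `findall` return tuples — one 3-tuple for the one match.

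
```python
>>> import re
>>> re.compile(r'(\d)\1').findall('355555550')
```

The backreference `\1` re-matches whatever the first group consumed, character for character.
Scanning left to right: at [1:3] match '55', group 1 = '5'; at [3:5] match '55', group 1 = '5'; at [5:7] match '55', group 1 = '5'.
With a single group, `findall` returns only what that group captured — 3 items.

['5', '5', '5']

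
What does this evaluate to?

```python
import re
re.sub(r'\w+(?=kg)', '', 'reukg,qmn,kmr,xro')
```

'kg,qmn,kmr,xro'

The positive lookaround only admits positions where the adjacent text matches; those characters stay outside the span.
Matches: at [0:3] → 'reu'.
`sub` substitutes '' at each match site.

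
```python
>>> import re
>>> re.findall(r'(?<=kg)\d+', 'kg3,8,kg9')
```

Lookahead/lookbehind check context without consuming it, so the matched span excludes the asserted characters.
With no groups in the pattern, `findall` gives back each whole match — 2 here.

['3', '9']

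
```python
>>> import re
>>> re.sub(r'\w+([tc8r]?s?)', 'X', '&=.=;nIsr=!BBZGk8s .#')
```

'&=.=;X=!X .#'

Pattern: one or more of a word character; then optionally one of [tc8r], then optionally a literal 's' (captured).
`sub` substitutes 'X' at each match site.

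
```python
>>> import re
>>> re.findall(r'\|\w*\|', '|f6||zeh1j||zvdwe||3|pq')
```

['|f6|', '|zeh1j|', '|zvdwe|', '|3|']

Matches: at [0:4] → '|f6|'; at [4:11] → '|zeh1j|'; at [11:18] → '|zvdwe|'; at [18:21] → '|3|'.
`findall` yields the raw match text (4 of them) because the pattern has no groups.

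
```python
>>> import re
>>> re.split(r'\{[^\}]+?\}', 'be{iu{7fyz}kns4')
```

Splitting on the pattern gives 2 pieces.

['be', 'kns4']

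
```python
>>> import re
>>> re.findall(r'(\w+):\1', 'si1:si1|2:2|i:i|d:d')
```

After group 1 captures some text, `\1` only succeeds where that same text appears again.
Scanning left to right: at [0:7] match 'si1:si1', group 1 = 'si1'; at [8:11] match '2:2', group 1 = '2'; at [12:15] match 'i:i', group 1 = 'i'; at [16:19] match 'd:d', group 1 = 'd'.
`findall` collects group 1 from each match (4 total).

['si1', '2', 'i', 'd']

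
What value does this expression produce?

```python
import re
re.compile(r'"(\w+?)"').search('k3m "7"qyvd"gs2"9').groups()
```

`re.search` scans for the first position where the pattern succeeds.
The match spans [4:7] → '"7"'.
Captured: group 1 = '7'.

('7',)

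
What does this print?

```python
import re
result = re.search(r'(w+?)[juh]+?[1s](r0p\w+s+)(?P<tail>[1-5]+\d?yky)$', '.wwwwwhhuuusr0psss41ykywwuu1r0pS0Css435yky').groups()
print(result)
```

('wwwww', 'r0psss41ykywwuu1r0pS0Css', '435yky')

The match spans [1:42] → 'wwwwwhhuuusr0psss41ykywwuu1r0pS0Css435yky'.
Captured: group 1 = 'wwwww', group 2 = 'r0psss41ykywwuu1r0pS0Css', group 3 = '435yky'.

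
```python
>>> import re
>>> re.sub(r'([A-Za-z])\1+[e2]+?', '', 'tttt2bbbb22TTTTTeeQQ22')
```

'2e2'

`\1` is not a pattern — it's the concrete string captured by group 1, re-applied verbatim.
Matches: at [0:5] → 'tttt2'; at [5:10] → 'bbbb2'; at [11:17] → 'TTTTTe'; at [18:21] → 'QQ2'.
Every occurrence is swapped for ''.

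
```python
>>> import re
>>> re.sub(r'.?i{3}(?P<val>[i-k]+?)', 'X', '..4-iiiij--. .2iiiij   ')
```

The pattern matches optionally any character, then exactly 3 of a literal 'i'; then one or more of a character in [i-k] (lazy) (captured as 'val').
A `+?`/`*?`/`{m,n}?` starts at its minimum and grows only as far as needed for what follows to match.
Matches: at [3:8] → '-iiii'; at [14:19] → '2iiii'.
Every occurrence is swapped for 'X'.

'..4Xj--. .Xj   '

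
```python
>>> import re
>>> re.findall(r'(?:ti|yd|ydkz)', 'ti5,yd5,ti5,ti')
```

`findall` yields the raw match text (4 of them) because the pattern has no groups.

['ti', 'yd', 'ti', 'ti']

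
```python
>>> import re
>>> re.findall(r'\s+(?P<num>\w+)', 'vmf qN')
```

['qN']

This matches one or more of whitespace; then one or more of a word character (captured as 'num').
Scanning left to right: at [3:6] match ' qN', group 1 = 'qN'.
One capturing group, so `findall` returns just the captured substring from the one match — 1 in all.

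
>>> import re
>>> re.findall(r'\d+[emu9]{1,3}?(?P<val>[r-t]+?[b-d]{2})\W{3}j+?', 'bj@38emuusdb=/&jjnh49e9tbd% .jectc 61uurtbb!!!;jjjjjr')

['tbd']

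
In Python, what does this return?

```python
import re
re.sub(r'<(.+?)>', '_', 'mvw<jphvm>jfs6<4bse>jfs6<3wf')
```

'mvw_jfs6_jfs6<3wf'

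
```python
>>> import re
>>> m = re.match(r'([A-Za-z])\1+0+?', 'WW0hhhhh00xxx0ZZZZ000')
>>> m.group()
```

'WW0'

`\1` is not a pattern — it's the concrete string captured by group 1, re-applied verbatim.
`re.match` only tries the pattern at the start of the string.
The match spans [0:3] → 'WW0'.
Captured: group 1 = 'W'.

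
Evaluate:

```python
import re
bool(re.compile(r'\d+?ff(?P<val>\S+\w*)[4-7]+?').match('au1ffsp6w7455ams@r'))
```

False

With `match`, the pattern is implicitly anchored at the beginning.
Here position 0 doesn't satisfy it, so the call returns None, and `bool(None)` is False.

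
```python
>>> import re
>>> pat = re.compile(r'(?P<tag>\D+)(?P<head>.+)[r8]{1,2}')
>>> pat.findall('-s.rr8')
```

This matches one or more of a non-digit (captured as 'tag'); then one or more of any character (captured as 'head'); then 1 to 2 of one of [r8].
Multiple groups make `findall` return tuples — one 2-tuple for the one match.

[('-s.r', 'r')]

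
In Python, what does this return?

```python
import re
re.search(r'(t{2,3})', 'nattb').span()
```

(2, 4)

This matches 2 to 3 of a literal 't' (captured).
`search` walks the string left to right and returns the first match it finds.
The match spans [2:4] → 'tt'.
Captured: group 1 = 'tt'.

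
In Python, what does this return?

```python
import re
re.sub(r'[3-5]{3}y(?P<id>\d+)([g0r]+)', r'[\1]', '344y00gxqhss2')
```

'[00]xqhss2'

Each match is replaced using the text its own group 1 captured.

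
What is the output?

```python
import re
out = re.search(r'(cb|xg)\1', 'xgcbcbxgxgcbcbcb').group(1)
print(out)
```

cb

The match spans [2:6] → 'cbcb'.
Captured: group 1 = 'cb'.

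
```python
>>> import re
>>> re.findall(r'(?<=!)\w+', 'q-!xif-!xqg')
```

The lookaround is zero-width — it requires the adjacent text to match without consuming it, so the asserted text isn't part of the match.
`findall` yields the raw match text (2 of them) because the pattern has no groups.

['xif', 'xqg']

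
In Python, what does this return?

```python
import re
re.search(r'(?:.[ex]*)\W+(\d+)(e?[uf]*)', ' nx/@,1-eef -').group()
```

'nx/@,1'

Pattern: any character, then zero or more of one of [ex] (non-capturing group); then one or more of a non-word character; then one or more of a digit (captured); then optionally the literal 'e', then zero or more of one of [uf] (captured).
`search` walks the string left to right and returns the first match it finds.
The match spans [1:7] → 'nx/@,1'.
Captured: group 1 = '1', group 2 = ''.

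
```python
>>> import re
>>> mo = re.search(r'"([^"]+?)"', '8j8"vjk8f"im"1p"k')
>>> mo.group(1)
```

`re.search` scans for the first position where the pattern succeeds.
The match spans [3:10] → '"vjk8f"'.
Captured: group 1 = 'vjk8f'.

'vjk8f'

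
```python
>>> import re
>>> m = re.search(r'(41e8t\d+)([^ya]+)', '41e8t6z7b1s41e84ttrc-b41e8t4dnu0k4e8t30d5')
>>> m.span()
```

The pattern matches the literal '41', then the literal 'e8t', then one or more of a digit (captured); then one or more of any character except [ya] (captured).
The match spans [0:41] → '41e8t6z7b1s41e84ttrc-b41e8t4dnu0k4e8t30d5'.

(0, 41)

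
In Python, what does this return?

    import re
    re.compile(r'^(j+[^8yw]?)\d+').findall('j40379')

['j4']

The pattern matches anchored at the start of the string; then one or more of a literal 'j', then optionally any character except [8yw] (captured); then one or more of a digit.
`findall` collects group 1 from the one match (1 total).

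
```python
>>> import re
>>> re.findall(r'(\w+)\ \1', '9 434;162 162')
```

`\1` is not a pattern — it's the concrete string captured by group 1, re-applied verbatim.
Matches: at [6:13] match '162 162', group 1 = '162'.
One capturing group, so `findall` returns just the captured substring from the one match — 1 in all.

['162']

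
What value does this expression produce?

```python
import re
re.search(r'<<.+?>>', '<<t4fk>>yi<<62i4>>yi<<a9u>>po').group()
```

'<<t4fk>>'

The match spans [0:8] → '<<t4fk>>'.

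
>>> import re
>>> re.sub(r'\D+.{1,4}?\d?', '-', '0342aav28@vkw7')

Pattern: one or more of a non-digit; then 1 to 4 of any character (lazy), then optionally a digit.
Matches: at [4:9] → 'aav28'; at [9:14] → '@vkw7'.
Every occurrence is swapped for '-'.

'0342--'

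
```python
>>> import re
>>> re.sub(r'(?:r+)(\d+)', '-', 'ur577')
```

Pattern: one or more of a literal 'r' (non-capturing group); then one or more of a digit (captured).
Matches: at [1:5] → 'r577'.
Each match is replaced by '-'.

'u-'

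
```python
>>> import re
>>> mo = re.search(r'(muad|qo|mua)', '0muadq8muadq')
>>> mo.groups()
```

('muad',)

Alternation isn't longest-match — the leftmost alternative that fits at this position is chosen.
Unlike `match`, `search` isn't anchored — it looks for the pattern anywhere in the string.
The match spans [1:5] → 'muad'.
Captured: group 1 = 'muad'.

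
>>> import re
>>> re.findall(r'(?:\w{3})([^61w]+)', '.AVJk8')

This matches exactly 3 of a word character (non-capturing group); then one or more of any character except [61w] (captured).
Matches: at [1:6] match 'AVJk8', group 1 = 'k8'.
One capturing group, so `findall` returns just the captured substring from the one match — 1 in all.

['k8']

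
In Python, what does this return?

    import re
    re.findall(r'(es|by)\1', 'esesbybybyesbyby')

['es', 'by', 'by']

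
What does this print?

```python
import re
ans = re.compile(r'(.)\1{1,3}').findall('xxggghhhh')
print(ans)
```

The backreference `\1` re-matches whatever the first group consumed, character for character.
`findall` collects group 1 from each match (3 total).

['x', 'g', 'h']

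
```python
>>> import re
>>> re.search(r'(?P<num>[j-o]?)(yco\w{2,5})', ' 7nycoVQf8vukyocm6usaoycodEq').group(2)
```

'ycoVQf8v'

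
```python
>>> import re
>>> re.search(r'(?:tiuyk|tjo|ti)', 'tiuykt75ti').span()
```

`|` is ordered: at each position the engine commits to the first alternative that works.
The match spans [0:5] → 'tiuyk'.

(0, 5)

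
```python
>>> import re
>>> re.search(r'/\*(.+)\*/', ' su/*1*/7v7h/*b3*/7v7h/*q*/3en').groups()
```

`re.search` tries every starting position until one works.
The match spans [3:27] → '/*1*/7v7h/*b3*/7v7h/*q*/'.
Captured: group 1 = '1*/7v7h/*b3*/7v7h/*q'.

('1*/7v7h/*b3*/7v7h/*q',)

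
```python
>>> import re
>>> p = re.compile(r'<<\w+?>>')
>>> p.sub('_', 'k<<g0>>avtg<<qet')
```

'k_avtg<<qet'

`sub` substitutes '_' at each match site.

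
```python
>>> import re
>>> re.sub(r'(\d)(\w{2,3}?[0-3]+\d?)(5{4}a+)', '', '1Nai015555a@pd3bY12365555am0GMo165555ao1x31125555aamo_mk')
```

Pattern: a digit (captured); then 2 to 3 of a word character (lazy), then one or more of a character in [0-3], then optionally a digit (captured); then exactly 4 of a literal '5', then one or more of the literal 'a' (captured).
Matches: at [0:11] → '1Nai015555a'; at [14:26] → '3bY12365555a'; at [27:38] → '0GMo165555a'; at [39:51] → '1x31125555aa'.
Each match is replaced by ''.

'@pdmomo_mk'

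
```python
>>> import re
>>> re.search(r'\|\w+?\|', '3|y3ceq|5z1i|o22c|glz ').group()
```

The match spans [1:8] → '|y3ceq|'.

'|y3ceq|'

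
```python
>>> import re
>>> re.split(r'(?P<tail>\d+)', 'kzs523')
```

['kzs', '523', '']

Pattern: one or more of a digit (captured as 'tail').
With a capturing group present, the delimiter's captured portion is kept in the result list.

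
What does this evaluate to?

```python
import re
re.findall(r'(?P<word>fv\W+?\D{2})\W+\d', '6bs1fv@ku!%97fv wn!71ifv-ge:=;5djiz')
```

This matches the literal 'fv', then one or more of a non-word character (lazy), then exactly 2 of a non-digit (captured as 'word'); then one or more of a non-word character, then a digit.
Walking the string: at [4:12] match 'fv@ku!%9', group 1 = 'fv@ku'; at [13:20] match 'fv wn!7', group 1 = 'fv wn'; at [22:31] match 'fv-ge:=;5', group 1 = 'fv-ge'.
`findall` collects group 1 from each match (3 total).

['fv@ku', 'fv wn', 'fv-ge']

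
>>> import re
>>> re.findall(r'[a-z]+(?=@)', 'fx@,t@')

The `(?=…)`/`(?<=…)` assertion just peeks at neighbouring text; it doesn't advance the match position.
Scanning left to right: at [0:2] → 'fx'; at [4:5] → 't'.
No capturing groups, so `findall` returns the 2 full match strings.

['fx', 't']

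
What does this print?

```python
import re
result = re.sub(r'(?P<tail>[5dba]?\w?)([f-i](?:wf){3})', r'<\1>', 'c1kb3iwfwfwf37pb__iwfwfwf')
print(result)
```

c1k<b3>37pb_<_>

This matches optionally one of [5dba], then optionally a word character (captured as 'tail'); then a character in [f-i], then the literal 'wf' repeated 3 times (captured).
Matches: at [3:12] → 'b3iwfwfwf'; at [17:25] → '_iwfwfwf'.
`\1` in the replacement pulls in group 1's text for each match.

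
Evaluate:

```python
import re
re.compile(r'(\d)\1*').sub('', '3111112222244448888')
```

`\1` has to match the exact text group 1 already captured.
Matches: at [0:1] → '3'; at [1:6] → '11111'; at [6:11] → '22222'; at [11:15] → '4444'; at [15:19] → '8888'.
`sub` substitutes '' at each match site.

''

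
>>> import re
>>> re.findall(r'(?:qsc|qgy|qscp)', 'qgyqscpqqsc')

Alternation isn't longest-match — the leftmost alternative that fits at this position is chosen.
Walking the string: at [0:3] → 'qgy'; at [3:6] → 'qsc'; at [8:11] → 'qsc'.
With no groups in the pattern, `findall` gives back each whole match — 3 here.

['qgy', 'qsc', 'qsc']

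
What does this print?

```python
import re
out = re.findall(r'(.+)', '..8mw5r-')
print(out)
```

Pattern: one or more of any character (captured).
Scanning left to right: at [0:8] match '..8mw5r-', group 1 = '..8mw5r-'.
Because there's exactly one group, `findall` drops the full match and keeps group 1 from the one hit.

['..8mw5r-']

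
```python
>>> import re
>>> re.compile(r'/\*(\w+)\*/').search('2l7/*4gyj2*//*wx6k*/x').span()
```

(3, 12)

Unlike `match`, `search` isn't anchored — it looks for the pattern anywhere in the string.
The match spans [3:12] → '/*4gyj2*/'.
Captured: group 1 = '4gyj2'.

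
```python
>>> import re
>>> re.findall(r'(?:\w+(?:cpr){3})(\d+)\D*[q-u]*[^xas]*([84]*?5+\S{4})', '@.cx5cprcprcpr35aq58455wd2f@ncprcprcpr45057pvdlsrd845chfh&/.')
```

[('35', '57pvd')]

Pattern: one or more of a word character, then the literal 'cpr' repeated 3 times (non-capturing group); then one or more of a digit (captured); then zero or more of a non-digit, then zero or more of a character in [q-u], then zero or more of any character except [xas]; then zero or more of one of [84] (lazy), then one or more of the literal '5', then exactly 4 of a non-whitespace character (captured).
Scanning left to right: at [2:46] match 'cx5cprcprcpr35aq58455wd2f@ncprcprcpr45057pvd', groups = ('35', '57pvd').
With 2 capturing groups, `findall` returns a 2-tuple per match.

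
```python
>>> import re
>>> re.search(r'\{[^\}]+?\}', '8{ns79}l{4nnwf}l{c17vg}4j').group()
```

'{ns79}'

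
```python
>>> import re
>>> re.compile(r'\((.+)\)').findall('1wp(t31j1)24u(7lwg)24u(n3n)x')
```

['t31j1)24u(7lwg)24u(n3n']

With a single group, `findall` returns only what that group captured — 1 item.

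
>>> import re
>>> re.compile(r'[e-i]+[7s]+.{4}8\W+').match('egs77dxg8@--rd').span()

(0, 12)

This matches one or more of a character in [e-i]; then one or more of one of [7s], then exactly 4 of any character, then the literal '8'; then one or more of a non-word character.
`re.match` only tries the pattern at the start of the string.
The match spans [0:12] → 'egs77dxg8@--'.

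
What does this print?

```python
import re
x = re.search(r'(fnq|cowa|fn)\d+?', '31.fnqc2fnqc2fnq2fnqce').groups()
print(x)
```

Unlike `match`, `search` isn't anchored — it looks for the pattern anywhere in the string.
The match spans [13:17] → 'fnq2'.
Captured: group 1 = 'fnq'.

('fnq',)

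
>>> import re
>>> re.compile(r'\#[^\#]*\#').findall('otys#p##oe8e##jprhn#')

['#p#', '#oe8e#', '#jprhn#']

`findall` yields the raw match text (3 of them) because the pattern has no groups.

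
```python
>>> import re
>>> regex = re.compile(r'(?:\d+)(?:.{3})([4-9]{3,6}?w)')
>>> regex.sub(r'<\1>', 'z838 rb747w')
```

'z<747w>'

Each match is replaced using the text its own group 1 captured.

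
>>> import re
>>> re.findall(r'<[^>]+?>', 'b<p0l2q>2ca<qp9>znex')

['<p0l2q>', '<qp9>']

Walking the string: at [1:8] → '<p0l2q>'; at [11:16] → '<qp9>'.
`findall` yields the raw match text (2 of them) because the pattern has no groups.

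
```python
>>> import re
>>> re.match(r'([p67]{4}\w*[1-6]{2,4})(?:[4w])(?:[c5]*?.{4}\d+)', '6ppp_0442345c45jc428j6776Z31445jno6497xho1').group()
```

'6ppp_0442345c45jc428j6776Z31445jno6497'

The pattern matches exactly 4 of one of [p67], then zero or more of a word character, then 2 to 4 of a character in [1-6] (captured); then one of [4w] (non-capturing group); then zero or more of one of [c5] (lazy), then exactly 4 of any character, then one or more of a digit (non-capturing group).
`match` is anchored at position 0; if the pattern doesn't fit there, it returns None.
The match spans [0:38] → '6ppp_0442345c45jc428j6776Z31445jno6497'.
Captured: group 1 = '6ppp_0442345c45jc428j6776Z314'.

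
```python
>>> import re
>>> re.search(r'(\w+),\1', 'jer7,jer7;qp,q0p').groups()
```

('jer7',)

The match spans [0:9] → 'jer7,jer7'.
Captured: group 1 = 'jer7'.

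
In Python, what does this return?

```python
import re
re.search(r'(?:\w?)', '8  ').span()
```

(0, 1)

The match spans [0:1] → '8'.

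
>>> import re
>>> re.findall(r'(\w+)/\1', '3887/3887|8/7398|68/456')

['3887']

After group 1 captures some text, `\1` only succeeds where that same text appears again.
`findall` collects group 1 from the one match (1 total).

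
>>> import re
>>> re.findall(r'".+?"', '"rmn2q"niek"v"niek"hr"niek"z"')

A `+?`/`*?`/`{m,n}?` starts at its minimum and grows only as far as needed for what follows to match.
Walking the string: at [0:7] → '"rmn2q"'; at [11:14] → '"v"'; at [18:22] → '"hr"'; at [26:29] → '"z"'.
With no groups in the pattern, `findall` gives back each whole match — 4 here.

['"rmn2q"', '"v"', '"hr"', '"z"']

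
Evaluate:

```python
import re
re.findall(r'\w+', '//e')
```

This matches one or more of a word character.
No capturing groups, so `findall` returns the 1 full match string.

['e']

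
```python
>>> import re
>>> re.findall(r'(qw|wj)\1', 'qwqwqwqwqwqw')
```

After group 1 captures some text, `\1` only succeeds where that same text appears again.
Scanning left to right: at [0:4] match 'qwqw', group 1 = 'qw'; at [4:8] match 'qwqw', group 1 = 'qw'; at [8:12] match 'qwqw', group 1 = 'qw'.
`findall` collects group 1 from each match (3 total).

['qw', 'qw', 'qw']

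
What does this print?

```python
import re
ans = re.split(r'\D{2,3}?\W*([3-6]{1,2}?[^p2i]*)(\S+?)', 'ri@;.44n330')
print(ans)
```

['', '44n33', '0', '']

`re.split` interleaves the captured-group text with the surrounding fragments.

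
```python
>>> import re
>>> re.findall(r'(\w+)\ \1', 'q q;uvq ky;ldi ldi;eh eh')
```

['q', 'ldi', 'eh']

A backreference is literal: `\1` must see the identical characters the first group matched.
Matches: at [0:3] match 'q q', group 1 = 'q'; at [11:18] match 'ldi ldi', group 1 = 'ldi'; at [19:24] match 'eh eh', group 1 = 'eh'.
With a single group, `findall` returns only what that group captured — 3 items.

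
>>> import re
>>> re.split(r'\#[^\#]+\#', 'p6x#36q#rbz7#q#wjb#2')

['p6x', 'rbz7', 'wjb#2']

Matches to split on: at [3:8] → '#36q#'; at [12:15] → '#q#'.
Splitting on the pattern gives 3 pieces.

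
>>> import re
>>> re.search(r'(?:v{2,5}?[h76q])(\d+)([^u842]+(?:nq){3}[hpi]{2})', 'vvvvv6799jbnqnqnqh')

None

Pattern: 2 to 5 of the literal 'v' (lazy), then one of [h76q] (non-capturing group); then one or more of a digit (captured); then one or more of any character except [u842], then the literal 'nq' repeated 3 times, then exactly 2 of one of [hpi] (captured).
`re.search` tries every starting position until one works.
Here the pattern never matches, so the call returns None.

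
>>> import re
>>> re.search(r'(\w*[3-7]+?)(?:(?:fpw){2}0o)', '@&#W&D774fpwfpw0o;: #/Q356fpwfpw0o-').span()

(5, 17)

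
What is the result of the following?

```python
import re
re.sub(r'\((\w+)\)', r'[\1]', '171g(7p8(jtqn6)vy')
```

`\1` in the replacement pulls in group 1's text for each match.

'171g(7p8[jtqn6]vy'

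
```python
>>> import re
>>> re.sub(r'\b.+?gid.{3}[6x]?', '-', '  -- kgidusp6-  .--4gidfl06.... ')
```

Pattern: a word boundary (`\b`, zero-width); then one or more of any character (lazy), then the literal 'gi'; then a literal 'd', then exactly 3 of any character, then optionally one of [6x].
With the lazy modifier that quantifier settles for the fewest repetitions that let the rest of the pattern succeed (the atoms after it are unaffected and can still be greedy).
Matches: at [5:13] → 'kgidusp6'; at [13:27] → '-  .--4gidfl06'.
`sub` substitutes '-' at each match site.

'  -- --.... '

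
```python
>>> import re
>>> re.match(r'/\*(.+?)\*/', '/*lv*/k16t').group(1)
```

`re.match` only tries the pattern at the start of the string.
The match spans [0:6] → '/*lv*/'.
Captured: group 1 = 'lv'.

'lv'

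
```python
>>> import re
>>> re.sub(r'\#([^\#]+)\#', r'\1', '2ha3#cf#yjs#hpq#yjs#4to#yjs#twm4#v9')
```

Matches: at [4:8] → '#cf#'; at [11:16] → '#hpq#'; at [19:24] → '#4to#'; at [27:33] → '#twm4#'.
`\1` in the replacement pulls in group 1's text for each match.

'2ha3cfyjshpqyjs4toyjstwm4v9'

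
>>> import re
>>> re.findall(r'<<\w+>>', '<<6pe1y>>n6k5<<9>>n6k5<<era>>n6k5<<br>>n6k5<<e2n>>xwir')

['<<6pe1y>>', '<<9>>', '<<era>>', '<<br>>', '<<e2n>>']

`findall` yields the raw match text (5 of them) because the pattern has no groups.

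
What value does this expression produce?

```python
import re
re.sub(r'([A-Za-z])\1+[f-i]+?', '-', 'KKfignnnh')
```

`\1` is not a pattern — it's the concrete string captured by group 1, re-applied verbatim.
Matches: at [0:3] → 'KKf'; at [5:9] → 'nnnh'.
`sub` substitutes '-' at each match site.

'-ig-'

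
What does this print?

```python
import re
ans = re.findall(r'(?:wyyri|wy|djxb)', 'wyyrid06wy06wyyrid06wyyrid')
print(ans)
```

['wyyri', 'wy', 'wyyri', 'wyyri']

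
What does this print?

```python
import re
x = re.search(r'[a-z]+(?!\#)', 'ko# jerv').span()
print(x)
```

`(?!…)`/`(?<!…)` only lets a position through if the neighbouring text does NOT match; no characters are consumed.
`search` walks the string left to right and returns the first match it finds.
The match spans [0:1] → 'k'.

(0, 1)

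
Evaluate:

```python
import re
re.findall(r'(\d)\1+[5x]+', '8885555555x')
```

['8']

A backreference is literal: `\1` must see the identical characters the first group matched.
Walking the string: at [0:11] match '8885555555x', group 1 = '8'.
Because there's exactly one group, `findall` drops the full match and keeps group 1 from the one hit.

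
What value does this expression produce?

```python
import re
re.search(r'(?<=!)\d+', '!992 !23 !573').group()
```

'992'

Lookahead/lookbehind check context without consuming it, so the matched span excludes the asserted characters.
The match spans [1:4] → '992'.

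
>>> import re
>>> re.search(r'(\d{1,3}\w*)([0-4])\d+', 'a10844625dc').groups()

This matches 1 to 3 of a digit, then zero or more of a word character (captured); then a character in [0-4] (captured); then one or more of a digit.
`search` walks the string left to right and returns the first match it finds.
The match spans [1:9] → '10844625'.
Captured: group 1 = '108446', group 2 = '2'.

('108446', '2')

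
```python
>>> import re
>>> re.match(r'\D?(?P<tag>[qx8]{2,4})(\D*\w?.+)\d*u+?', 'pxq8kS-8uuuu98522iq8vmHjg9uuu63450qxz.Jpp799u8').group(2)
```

The match spans [0:45] → 'pxq8kS-8uuuu98522iq8vmHjg9uuu63450qxz.Jpp799u'.
Captured: group 1 = 'xq8', group 2 = 'kS-8uuuu98522iq8vmHjg9uuu63450qxz.Jpp799'.

'kS-8uuuu98522iq8vmHjg9uuu63450qxz.Jpp799'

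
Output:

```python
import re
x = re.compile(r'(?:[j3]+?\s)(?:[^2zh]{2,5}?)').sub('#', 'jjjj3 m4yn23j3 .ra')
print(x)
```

#yn2#a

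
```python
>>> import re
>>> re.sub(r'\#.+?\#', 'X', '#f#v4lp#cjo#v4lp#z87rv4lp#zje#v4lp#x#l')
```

'Xv4lpXv4lpXzjeXx#l'

The `?` after the quantifier makes it lazy — it takes as little as possible before letting the rest of the pattern try.
Each match is replaced by 'X'.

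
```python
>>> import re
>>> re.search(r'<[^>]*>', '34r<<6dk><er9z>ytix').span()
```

(3, 9)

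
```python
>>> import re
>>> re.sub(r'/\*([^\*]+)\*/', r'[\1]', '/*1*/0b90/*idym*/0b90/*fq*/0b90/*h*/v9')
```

Matches: at [0:5] → '/*1*/'; at [9:17] → '/*idym*/'; at [21:27] → '/*fq*/'; at [31:36] → '/*h*/'.
Each match is replaced using the text its own group 1 captured.

'[1]0b90[idym]0b90[fq]0b90[h]v9'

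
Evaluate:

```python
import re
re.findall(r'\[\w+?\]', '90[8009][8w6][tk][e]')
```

['[8009]', '[8w6]', '[tk]', '[e]']

Since nothing is captured, `findall` lists the 4 matched substrings directly.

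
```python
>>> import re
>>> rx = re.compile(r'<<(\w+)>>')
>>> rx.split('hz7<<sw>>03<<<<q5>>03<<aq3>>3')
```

['hz7', 'sw', '03<<', 'q5', '03', 'aq3', '3']

`re.split` interleaves the captured-group text with the surrounding fragments.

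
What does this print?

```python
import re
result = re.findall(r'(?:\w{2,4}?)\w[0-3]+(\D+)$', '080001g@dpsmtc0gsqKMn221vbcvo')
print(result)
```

This matches 2 to 4 of a word character (lazy) (non-capturing group); then a word character, then one or more of a character in [0-3]; then one or more of a non-digit (captured); then anchored at the end.
Because there's exactly one group, `findall` drops the full match and keeps group 1 from the one hit.

['vbcvo']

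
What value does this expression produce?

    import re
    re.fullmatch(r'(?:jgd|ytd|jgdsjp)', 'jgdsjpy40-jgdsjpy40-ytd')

None

For `fullmatch`, every character of the input must be accounted for by the pattern.
Here the pattern can't cover the whole string, so the call returns None.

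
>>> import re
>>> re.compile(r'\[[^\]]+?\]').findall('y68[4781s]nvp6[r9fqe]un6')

['[4781s]', '[r9fqe]']

With no groups in the pattern, `findall` gives back each whole match — 2 here.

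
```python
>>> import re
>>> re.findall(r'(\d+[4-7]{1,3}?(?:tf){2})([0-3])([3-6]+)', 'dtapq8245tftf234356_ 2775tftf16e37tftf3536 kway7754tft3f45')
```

Pattern: one or more of a digit, then 1 to 3 of a character in [4-7] (lazy), then the literal 'tf' repeated 2 times (captured); then a character in [0-3] (captured); then one or more of a character in [3-6] (captured).
`findall` packs the 3 group values into a tuple for every match.

[('8245tftf', '2', '34356'), ('2775tftf', '1', '6'), ('37tftf', '3', '536')]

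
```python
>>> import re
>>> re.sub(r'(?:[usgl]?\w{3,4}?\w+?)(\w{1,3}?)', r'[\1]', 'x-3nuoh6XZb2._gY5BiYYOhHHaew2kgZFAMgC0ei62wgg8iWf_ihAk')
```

'x-[h][2].[B][h][w][F][0][w][f][k]'

The `?` after the quantifier makes it lazy — it takes as little as possible before letting the rest of the pattern try.
The replacement refers to a captured group, so each match is rewritten using its own captured text.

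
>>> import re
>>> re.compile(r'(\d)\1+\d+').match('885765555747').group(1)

'8'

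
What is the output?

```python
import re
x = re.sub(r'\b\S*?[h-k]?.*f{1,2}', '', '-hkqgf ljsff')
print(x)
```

-

Pattern: a word boundary (`\b`, zero-width); then zero or more of a non-whitespace character (lazy), then optionally a character in [h-k]; then zero or more of any character, then 1 to 2 of a literal 'f'.
Matches: at [1:12] → 'hkqgf ljsff'.
`sub` substitutes '' at each match site.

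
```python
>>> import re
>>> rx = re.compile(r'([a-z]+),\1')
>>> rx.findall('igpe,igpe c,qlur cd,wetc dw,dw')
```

`\1` has to match the exact text group 1 already captured.
Walking the string: at [0:9] match 'igpe,igpe', group 1 = 'igpe'; at [25:30] match 'dw,dw', group 1 = 'dw'.
With a single group, `findall` returns only what that group captured — 2 items.

['igpe', 'dw']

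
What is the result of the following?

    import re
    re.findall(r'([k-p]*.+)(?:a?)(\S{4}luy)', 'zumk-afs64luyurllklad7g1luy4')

Pattern: zero or more of a character in [k-p], then one or more of any character (captured); then optionally a literal 'a' (non-capturing group); then exactly 4 of a non-whitespace character, then the literal 'luy' (captured).
2 groups means the one result is a tuple of 2 captured strings — 1 here.

[('zumk-afs64luyurllkla', 'd7g1luy')]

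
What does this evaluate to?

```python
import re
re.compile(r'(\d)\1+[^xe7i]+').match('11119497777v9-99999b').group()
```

'1111949'

`re.match` only tries the pattern at the start of the string.
The match spans [0:7] → '1111949'.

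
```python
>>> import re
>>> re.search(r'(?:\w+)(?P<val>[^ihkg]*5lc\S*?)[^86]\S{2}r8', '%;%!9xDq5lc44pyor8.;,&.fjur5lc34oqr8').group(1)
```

This matches one or more of a word character (non-capturing group); then zero or more of any character except [ihkg], then the literal '5lc', then zero or more of a non-whitespace character (lazy) (captured as 'val'); then any character except [86], then exactly 2 of a non-whitespace character, then the literal 'r8'.
Unlike `match`, `search` isn't anchored — it looks for the pattern anywhere in the string.
The match spans [4:36] → '9xDq5lc44pyor8.;,&.fjur5lc34oqr8'.
Captured: group 1 = '.;,&.fjur5lc3'.

'.;,&.fjur5lc3'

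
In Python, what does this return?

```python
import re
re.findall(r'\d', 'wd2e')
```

['2']

With no groups in the pattern, `findall` gives back each whole match — 1 here.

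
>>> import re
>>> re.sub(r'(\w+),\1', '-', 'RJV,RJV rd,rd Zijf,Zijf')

After group 1 captures some text, `\1` only succeeds where that same text appears again.
Matches: at [0:7] → 'RJV,RJV'; at [8:13] → 'rd,rd'; at [14:23] → 'Zijf,Zijf'.
Every occurrence is swapped for '-'.

'- - -'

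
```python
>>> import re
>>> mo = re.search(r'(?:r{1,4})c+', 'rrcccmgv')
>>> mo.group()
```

'rrccc'

Pattern: 1 to 4 of a literal 'r' (non-capturing group); then one or more of a literal 'c'.
Unlike `match`, `search` isn't anchored — it looks for the pattern anywhere in the string.
The match spans [0:5] → 'rrccc'.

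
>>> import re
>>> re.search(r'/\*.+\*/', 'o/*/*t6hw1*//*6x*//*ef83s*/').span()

`re.search` scans for the first position where the pattern succeeds.
The match spans [1:27] → '/*/*t6hw1*//*6x*//*ef83s*/'.

(1, 27)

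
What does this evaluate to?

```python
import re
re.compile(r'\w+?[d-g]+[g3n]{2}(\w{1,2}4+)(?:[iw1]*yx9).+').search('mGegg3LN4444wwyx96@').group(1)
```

The pattern matches one or more of a word character (lazy), then one or more of a character in [d-g], then exactly 2 of one of [g3n]; then 1 to 2 of a word character, then one or more of the literal '4' (captured); then zero or more of one of [iw1], then the literal 'yx9' (non-capturing group); then one or more of any character.
`re.search` scans for the first position where the pattern succeeds.
The match spans [0:19] → 'mGegg3LN4444wwyx96@'.
Captured: group 1 = 'LN4444'.

'LN4444'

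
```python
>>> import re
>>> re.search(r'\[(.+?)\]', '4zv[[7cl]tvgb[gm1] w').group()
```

Because the quantifier is non-greedy, it stops expanding at the earliest point where the rest of the pattern can succeed.
The match spans [3:9] → '[[7cl]'.

'[[7cl]'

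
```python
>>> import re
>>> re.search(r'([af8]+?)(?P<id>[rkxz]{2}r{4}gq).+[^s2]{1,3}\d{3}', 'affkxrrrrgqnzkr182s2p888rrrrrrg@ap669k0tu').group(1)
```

The match spans [0:37] → 'affkxrrrrgqnzkr182s2p888rrrrrrg@ap669'.
Captured: group 1 = 'aff', group 2 = 'kxrrrrgq'.

'aff'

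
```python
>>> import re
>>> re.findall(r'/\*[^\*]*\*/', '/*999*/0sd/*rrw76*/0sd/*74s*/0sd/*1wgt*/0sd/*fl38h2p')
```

['/*999*/', '/*rrw76*/', '/*74s*/', '/*1wgt*/']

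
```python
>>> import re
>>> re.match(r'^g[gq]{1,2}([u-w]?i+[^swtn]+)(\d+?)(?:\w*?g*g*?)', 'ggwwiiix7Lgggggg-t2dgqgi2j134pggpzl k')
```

None

The pattern matches anchored at the start of the string; then the literal 'g', then 1 to 2 of one of [gq]; then optionally a character in [u-w], then one or more of the literal 'i', then one or more of any character except [swtn] (captured); then one or more of a digit (lazy) (captured); then zero or more of a word character (lazy), then zero or more of the literal 'g', then zero or more of a literal 'g' (lazy) (non-capturing group).
`re.match` only tries the pattern at the start of the string.
Here the string doesn't start with a match, so the call returns None.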